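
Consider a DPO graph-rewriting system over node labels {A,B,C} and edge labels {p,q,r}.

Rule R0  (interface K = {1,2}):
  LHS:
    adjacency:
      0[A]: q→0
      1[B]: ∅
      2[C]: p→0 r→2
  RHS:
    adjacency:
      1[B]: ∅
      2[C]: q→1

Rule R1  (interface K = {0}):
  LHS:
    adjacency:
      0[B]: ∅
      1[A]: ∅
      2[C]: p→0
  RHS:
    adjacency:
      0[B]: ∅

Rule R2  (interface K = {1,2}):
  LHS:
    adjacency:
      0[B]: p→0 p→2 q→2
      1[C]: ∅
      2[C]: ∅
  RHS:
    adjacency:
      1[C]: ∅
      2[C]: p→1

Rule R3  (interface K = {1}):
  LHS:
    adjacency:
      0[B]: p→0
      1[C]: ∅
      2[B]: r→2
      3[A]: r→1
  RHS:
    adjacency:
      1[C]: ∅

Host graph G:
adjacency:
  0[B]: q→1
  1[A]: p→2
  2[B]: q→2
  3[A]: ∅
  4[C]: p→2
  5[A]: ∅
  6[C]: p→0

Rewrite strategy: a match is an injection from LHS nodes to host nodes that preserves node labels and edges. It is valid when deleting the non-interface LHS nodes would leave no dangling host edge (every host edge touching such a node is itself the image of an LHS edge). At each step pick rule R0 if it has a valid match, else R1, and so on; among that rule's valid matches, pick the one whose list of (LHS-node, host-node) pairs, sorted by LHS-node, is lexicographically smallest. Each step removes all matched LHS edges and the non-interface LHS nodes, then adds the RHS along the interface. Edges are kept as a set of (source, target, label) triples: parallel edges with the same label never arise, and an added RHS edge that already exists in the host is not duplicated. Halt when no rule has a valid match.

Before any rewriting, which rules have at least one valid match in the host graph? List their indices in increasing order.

R0: no valid match — LHS pattern not found
R1: 4 valid matches — {0↦0, 1↦3, 2↦6}, {0↦0, 1↦5, 2↦6}, {0↦2, 1↦3, 2↦4} (+1 more)
R2: no valid match — LHS pattern not found
R3: no valid match — LHS pattern not found

Answer: [R1]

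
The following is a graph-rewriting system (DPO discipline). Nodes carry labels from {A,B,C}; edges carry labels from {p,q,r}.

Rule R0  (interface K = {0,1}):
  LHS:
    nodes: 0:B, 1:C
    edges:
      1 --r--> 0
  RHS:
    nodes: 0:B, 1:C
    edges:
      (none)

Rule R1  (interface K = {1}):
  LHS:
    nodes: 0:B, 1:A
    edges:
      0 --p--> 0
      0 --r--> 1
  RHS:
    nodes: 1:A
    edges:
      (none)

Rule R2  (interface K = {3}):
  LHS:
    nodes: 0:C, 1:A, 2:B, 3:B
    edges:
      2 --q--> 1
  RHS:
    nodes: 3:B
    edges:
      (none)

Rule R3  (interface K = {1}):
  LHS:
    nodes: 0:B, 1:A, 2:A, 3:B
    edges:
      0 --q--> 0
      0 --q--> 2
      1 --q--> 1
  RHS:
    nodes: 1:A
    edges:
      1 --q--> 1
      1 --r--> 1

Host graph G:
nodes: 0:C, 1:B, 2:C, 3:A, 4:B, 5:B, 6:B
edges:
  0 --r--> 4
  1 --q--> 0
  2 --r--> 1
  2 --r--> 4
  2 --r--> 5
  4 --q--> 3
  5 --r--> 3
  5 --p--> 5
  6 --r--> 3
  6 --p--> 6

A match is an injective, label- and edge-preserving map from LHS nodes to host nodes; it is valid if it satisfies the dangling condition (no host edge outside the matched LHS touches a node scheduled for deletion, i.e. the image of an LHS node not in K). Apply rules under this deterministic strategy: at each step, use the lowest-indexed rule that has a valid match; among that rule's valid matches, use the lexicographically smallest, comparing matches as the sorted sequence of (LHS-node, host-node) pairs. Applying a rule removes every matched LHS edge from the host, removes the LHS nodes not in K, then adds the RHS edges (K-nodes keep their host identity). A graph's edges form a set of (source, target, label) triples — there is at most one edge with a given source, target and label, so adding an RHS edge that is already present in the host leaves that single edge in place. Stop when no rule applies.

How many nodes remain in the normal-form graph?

start.  V:7 E:10  edges: 0-r->4 1-q->0 2-r->1 2-r->4 2-r->5 4-q->3 5-r->3 5-p->5 6-r->3 6-p->6
1. fire R0 via {0↦1, 1↦2}  →  V:7 E:9  edges: 0-r->4 1-q->0 2-r->4 2-r->5 4-q->3 5-r->3 5-p->5 6-r->3 6-p->6
2. fire R0 via {0↦4, 1↦0}  →  V:7 E:8  edges: 1-q->0 2-r->4 2-r->5 4-q->3 5-r->3 5-p->5 6-r->3 6-p->6
3. fire R0 via {0↦4, 1↦2}  →  V:7 E:7  edges: 1-q->0 2-r->5 4-q->3 5-r->3 5-p->5 6-r->3 6-p->6
4. fire R0 via {0↦5, 1↦2}  →  V:7 E:6  edges: 1-q->0 4-q->3 5-r->3 5-p->5 6-r->3 6-p->6
5. fire R1 via {0↦5, 1↦3}  →  V:6 E:4  edges: 1-q->0 4-q->3 6-r->3 6-p->6
6. fire R1 via {0↦6, 1↦3}  →  V:5 E:2  edges: 1-q->0 4-q->3
7. fire R2 via {0↦2, 1↦3, 2↦4, 3↦1}  →  V:2 E:1  edges: 1-q->0
final graph: no rule applies after step 7
NF nodes: {0:C, 1:B}

Answer: 2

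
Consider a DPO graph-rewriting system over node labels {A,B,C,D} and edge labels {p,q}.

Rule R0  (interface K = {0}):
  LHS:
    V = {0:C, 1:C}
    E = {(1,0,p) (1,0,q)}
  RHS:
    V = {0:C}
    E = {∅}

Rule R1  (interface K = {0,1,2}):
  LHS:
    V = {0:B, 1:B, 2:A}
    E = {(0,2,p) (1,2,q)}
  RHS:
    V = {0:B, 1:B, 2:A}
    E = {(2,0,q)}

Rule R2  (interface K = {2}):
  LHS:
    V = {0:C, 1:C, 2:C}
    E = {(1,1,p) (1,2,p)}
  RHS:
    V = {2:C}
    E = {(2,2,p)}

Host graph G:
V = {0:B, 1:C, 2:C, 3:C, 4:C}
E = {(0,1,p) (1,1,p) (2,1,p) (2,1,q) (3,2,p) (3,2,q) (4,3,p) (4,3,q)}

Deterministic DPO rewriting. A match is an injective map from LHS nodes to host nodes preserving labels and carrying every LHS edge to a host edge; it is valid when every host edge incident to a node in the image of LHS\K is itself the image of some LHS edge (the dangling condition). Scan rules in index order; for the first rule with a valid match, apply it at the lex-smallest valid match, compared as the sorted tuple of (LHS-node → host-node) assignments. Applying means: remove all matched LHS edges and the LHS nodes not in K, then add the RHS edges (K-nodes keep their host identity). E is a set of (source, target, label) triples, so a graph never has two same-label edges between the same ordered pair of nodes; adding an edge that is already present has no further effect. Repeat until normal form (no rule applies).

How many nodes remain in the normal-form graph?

Answer: 2

Derivation:
start.  V:5 E:8  edges: 0-p->1 1-p->1 2-p->1 2-q->1 3-p->2 3-q->2 4-p->3 4-q->3
1. fire R0 via {0↦3, 1↦4}  →  V:4 E:6  edges: 0-p->1 1-p->1 2-p->1 2-q->1 3-p->2 3-q->2
2. fire R0 via {0↦2, 1↦3}  →  V:3 E:4  edges: 0-p->1 1-p->1 2-p->1 2-q->1
3. fire R0 via {0↦1, 1↦2}  →  V:2 E:2  edges: 0-p->1 1-p->1
final graph: no rule applies after step 3
NF nodes: {0:B, 1:C}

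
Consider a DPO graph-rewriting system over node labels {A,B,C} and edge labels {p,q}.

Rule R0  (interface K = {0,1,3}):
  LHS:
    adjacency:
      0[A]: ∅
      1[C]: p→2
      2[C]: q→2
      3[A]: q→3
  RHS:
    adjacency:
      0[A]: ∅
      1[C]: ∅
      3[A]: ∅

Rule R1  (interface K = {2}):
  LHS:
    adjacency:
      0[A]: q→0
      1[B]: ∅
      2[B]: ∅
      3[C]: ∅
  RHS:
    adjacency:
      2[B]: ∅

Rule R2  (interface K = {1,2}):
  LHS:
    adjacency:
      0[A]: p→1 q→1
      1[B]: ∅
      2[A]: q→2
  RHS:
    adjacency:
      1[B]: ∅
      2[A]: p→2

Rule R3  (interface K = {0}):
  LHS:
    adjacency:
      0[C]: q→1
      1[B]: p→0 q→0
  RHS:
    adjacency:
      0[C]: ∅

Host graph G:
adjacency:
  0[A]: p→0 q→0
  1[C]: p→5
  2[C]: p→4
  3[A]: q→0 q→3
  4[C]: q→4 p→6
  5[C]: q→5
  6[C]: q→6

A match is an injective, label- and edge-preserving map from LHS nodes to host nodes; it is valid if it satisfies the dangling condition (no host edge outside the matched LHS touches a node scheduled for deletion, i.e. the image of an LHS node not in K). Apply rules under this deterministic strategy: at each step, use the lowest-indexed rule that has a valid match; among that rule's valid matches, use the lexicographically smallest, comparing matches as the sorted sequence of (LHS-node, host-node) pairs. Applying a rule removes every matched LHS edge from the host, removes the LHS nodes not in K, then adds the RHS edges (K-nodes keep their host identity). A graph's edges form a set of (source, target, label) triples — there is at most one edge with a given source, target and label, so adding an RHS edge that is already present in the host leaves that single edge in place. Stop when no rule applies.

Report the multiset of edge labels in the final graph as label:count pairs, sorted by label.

Answer: p:2 q:2

Rewrite trace:
initial: |V|=7 |E|=10  E = 0-p->0 0-q->0 1-p->5 2-p->4 3-q->0 3-q->3 4-q->4 4-p->6 5-q->5 6-q->6
step 1: apply R0 at {0↦0, 1↦1, 2↦5, 3↦3}  → |V|=6 |E|=7  E = 0-p->0 0-q->0 2-p->4 3-q->0 4-q->4 4-p->6 6-q->6
step 2: apply R0 at {0↦3, 1↦4, 2↦6, 3↦0}  → |V|=5 |E|=4  E = 0-p->0 2-p->4 3-q->0 4-q->4
final graph: no rule applies after step 2
NF edges: [(0, 0, 'p'), (2, 4, 'p'), (3, 0, 'q'), (4, 4, 'q')]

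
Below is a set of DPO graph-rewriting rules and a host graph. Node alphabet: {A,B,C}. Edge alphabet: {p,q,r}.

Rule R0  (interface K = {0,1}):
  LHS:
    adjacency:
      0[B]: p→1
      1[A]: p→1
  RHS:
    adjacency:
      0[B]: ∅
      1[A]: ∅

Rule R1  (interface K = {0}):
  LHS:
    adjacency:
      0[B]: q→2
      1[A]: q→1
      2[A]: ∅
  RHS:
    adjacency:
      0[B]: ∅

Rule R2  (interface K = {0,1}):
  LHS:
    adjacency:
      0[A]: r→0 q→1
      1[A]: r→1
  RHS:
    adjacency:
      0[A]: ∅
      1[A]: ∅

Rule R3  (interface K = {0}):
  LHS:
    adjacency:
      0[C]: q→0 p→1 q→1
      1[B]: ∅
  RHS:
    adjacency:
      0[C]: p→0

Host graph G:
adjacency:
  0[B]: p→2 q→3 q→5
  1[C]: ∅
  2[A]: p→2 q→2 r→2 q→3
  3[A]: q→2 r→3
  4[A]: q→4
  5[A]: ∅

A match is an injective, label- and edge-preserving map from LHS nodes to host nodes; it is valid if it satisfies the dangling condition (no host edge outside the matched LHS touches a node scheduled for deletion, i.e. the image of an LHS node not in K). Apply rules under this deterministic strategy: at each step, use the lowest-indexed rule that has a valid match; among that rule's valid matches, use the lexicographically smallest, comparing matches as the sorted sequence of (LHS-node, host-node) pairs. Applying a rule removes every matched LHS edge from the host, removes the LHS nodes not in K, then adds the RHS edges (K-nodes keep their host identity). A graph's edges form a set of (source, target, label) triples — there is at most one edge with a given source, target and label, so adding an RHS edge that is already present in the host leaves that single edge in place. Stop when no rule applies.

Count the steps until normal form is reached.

start.  V:6 E:10  edges: 0-p->2 0-q->3 0-q->5 2-p->2 2-q->2 2-r->2 2-q->3 3-q->2 3-r->3 4-q->4
1. fire R0 via {0↦0, 1↦2}  →  V:6 E:8  edges: 0-q->3 0-q->5 2-q->2 2-r->2 2-q->3 3-q->2 3-r->3 4-q->4
2. fire R1 via {0↦0, 1↦4, 2↦5}  →  V:4 E:6  edges: 0-q->3 2-q->2 2-r->2 2-q->3 3-q->2 3-r->3
3. fire R2 via {0↦2, 1↦3}  →  V:4 E:3  edges: 0-q->3 2-q->2 3-q->2
final graph: no rule applies after step 3

Answer: 3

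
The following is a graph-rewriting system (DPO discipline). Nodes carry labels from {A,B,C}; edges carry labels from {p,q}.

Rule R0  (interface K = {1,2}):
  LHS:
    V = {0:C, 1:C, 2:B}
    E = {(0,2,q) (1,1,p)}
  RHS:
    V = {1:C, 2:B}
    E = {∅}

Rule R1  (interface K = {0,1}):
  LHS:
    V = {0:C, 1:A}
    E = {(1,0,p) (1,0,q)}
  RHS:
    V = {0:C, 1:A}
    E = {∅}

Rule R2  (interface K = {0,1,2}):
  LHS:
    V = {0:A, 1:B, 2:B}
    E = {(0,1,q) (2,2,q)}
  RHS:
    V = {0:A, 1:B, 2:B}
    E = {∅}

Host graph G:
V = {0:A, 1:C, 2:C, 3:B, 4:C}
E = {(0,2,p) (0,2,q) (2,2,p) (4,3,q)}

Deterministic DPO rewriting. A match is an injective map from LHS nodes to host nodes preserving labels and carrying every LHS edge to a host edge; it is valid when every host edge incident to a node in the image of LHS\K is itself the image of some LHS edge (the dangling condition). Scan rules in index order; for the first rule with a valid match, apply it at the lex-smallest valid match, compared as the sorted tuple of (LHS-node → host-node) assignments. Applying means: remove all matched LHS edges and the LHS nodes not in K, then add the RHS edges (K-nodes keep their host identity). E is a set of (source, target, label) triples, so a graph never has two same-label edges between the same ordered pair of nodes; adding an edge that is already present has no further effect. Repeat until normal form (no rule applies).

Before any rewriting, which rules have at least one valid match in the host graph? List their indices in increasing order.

Answer: [R0,R1]

Steps:
R0: 1 valid match — {0↦4, 1↦2, 2↦3}
R1: 1 valid match — {0↦2, 1↦0}
R2: no valid match — LHS pattern not found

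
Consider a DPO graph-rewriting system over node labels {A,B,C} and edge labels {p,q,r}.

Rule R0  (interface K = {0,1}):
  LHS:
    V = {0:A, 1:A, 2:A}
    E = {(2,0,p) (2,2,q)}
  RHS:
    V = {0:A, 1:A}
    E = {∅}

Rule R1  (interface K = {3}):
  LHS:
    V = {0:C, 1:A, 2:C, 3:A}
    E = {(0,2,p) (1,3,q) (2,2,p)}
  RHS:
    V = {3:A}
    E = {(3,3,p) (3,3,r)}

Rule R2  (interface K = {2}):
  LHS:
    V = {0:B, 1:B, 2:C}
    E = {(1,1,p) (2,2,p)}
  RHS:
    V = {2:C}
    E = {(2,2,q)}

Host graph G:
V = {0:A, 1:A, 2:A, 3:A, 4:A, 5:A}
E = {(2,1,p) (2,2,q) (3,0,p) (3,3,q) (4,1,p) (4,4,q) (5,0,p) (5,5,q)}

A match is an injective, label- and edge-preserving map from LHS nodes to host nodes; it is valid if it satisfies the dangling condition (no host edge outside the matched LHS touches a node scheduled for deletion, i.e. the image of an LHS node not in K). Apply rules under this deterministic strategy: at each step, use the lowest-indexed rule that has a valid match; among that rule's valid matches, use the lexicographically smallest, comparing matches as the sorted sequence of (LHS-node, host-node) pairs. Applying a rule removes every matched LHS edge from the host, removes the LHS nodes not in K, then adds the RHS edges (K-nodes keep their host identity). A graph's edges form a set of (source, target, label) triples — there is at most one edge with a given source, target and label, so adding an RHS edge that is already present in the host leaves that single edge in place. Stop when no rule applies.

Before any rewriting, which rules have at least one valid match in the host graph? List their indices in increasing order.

Answer: [R0]

Derivation:
R0: 16 valid matches — {0↦0, 1↦1, 2↦3}, {0↦0, 1↦1, 2↦5}, {0↦0, 1↦2, 2↦3} (+13 more)
R1: no valid match — LHS pattern not found
R2: no valid match — LHS pattern not found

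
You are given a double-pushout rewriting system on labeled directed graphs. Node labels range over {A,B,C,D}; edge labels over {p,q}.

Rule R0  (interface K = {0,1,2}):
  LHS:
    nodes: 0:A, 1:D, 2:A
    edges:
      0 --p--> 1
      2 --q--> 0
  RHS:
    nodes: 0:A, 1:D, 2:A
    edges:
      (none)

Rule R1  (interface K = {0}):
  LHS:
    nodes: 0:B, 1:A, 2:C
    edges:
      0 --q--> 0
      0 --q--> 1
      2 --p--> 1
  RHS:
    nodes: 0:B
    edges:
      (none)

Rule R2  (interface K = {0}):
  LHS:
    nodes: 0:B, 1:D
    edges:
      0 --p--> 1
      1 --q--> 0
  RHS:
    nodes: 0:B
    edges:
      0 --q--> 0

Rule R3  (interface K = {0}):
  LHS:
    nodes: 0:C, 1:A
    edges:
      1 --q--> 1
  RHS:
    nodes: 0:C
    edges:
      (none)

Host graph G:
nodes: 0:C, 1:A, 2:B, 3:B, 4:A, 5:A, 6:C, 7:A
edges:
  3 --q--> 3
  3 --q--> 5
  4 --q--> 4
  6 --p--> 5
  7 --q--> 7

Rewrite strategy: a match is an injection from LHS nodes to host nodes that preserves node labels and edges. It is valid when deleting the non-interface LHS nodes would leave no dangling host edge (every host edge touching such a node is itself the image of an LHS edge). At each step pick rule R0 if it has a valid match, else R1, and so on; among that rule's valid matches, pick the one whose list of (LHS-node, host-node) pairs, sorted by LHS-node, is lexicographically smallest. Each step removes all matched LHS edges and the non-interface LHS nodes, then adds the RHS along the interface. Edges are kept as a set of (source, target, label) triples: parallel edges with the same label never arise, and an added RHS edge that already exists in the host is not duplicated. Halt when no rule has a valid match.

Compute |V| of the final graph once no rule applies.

start.  V:8 E:5  edges: 3-q->3 3-q->5 4-q->4 6-p->5 7-q->7
1. fire R1 via {0↦3, 1↦5, 2↦6}  →  V:6 E:2  edges: 4-q->4 7-q->7
2. fire R3 via {0↦0, 1↦4}  →  V:5 E:1  edges: 7-q->7
3. fire R3 via {0↦0, 1↦7}  →  V:4 E:0  edges: ∅
halt: no rule applies after step 3
NF nodes: {0:C, 1:A, 2:B, 3:B}

Answer: 4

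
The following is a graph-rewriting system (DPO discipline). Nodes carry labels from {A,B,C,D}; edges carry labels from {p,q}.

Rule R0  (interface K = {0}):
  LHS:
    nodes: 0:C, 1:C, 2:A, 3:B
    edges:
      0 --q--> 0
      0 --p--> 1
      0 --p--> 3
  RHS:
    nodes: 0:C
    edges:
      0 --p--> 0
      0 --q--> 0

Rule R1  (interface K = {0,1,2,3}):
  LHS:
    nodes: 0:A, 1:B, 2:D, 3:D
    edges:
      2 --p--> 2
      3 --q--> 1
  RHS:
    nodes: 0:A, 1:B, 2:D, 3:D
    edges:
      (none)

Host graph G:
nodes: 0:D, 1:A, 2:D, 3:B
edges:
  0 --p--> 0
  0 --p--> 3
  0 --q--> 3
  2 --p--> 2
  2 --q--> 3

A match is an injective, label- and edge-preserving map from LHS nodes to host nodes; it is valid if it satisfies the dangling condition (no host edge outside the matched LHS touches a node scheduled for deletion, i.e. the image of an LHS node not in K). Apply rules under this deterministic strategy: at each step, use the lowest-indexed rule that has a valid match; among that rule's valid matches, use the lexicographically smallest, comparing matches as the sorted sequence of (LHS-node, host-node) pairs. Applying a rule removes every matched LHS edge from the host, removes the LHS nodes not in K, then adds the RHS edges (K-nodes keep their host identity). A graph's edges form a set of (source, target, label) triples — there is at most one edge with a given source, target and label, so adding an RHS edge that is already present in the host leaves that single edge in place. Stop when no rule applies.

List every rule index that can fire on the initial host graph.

Answer: [R1]

Derivation:
R0: no valid match — LHS pattern not found
R1: 2 valid matches — {0↦1, 1↦3, 2↦0, 3↦2}, {0↦1, 1↦3, 2↦2, 3↦0}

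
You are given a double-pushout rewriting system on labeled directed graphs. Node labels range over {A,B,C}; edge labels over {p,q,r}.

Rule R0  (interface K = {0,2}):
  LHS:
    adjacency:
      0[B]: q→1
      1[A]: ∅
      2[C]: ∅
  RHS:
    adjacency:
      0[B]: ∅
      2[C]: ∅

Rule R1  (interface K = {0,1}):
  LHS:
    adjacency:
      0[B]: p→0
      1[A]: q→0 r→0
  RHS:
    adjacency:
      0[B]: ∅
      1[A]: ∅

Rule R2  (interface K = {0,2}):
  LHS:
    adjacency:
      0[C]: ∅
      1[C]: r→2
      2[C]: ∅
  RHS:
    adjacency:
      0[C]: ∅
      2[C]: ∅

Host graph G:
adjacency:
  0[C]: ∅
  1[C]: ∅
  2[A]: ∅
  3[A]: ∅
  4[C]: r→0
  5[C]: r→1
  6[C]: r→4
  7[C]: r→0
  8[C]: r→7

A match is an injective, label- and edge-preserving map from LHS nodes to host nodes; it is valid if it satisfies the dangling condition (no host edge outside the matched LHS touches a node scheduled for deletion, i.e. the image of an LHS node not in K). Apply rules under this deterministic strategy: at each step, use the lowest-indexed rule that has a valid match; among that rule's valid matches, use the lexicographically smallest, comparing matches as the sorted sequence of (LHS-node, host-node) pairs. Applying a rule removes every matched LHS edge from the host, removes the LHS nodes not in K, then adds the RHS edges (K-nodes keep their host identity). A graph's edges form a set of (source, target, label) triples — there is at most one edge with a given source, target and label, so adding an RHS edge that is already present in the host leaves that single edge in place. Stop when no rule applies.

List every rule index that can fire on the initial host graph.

Answer: [R2]

Derivation:
R0: no valid match — LHS pattern not found
R1: no valid match — LHS pattern not found
R2: 15 valid matches — {0↦0, 1↦5, 2↦1}, {0↦0, 1↦6, 2↦4}, {0↦0, 1↦8, 2↦7} (+12 more)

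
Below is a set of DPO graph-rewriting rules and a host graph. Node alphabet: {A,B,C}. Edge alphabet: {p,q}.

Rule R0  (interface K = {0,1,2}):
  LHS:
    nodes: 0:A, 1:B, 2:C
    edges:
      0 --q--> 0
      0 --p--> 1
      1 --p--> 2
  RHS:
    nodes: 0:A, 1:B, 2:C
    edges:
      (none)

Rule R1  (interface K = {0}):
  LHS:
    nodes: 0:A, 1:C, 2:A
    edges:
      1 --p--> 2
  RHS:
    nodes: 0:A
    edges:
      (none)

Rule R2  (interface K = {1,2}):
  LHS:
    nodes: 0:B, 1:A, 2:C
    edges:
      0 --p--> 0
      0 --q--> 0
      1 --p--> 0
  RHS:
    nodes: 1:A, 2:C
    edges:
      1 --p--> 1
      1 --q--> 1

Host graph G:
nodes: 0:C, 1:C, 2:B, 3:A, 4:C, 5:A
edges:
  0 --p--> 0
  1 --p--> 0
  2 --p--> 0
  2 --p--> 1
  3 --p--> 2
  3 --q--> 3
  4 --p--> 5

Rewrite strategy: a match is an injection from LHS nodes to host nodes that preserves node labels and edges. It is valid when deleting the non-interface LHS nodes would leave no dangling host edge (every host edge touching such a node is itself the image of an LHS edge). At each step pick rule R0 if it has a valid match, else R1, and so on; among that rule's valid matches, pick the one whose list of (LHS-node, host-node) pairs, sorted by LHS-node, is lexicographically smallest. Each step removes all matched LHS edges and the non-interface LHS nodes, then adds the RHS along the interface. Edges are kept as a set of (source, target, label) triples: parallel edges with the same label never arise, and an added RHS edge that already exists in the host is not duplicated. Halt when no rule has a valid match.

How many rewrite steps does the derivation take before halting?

Answer: 2

Steps:
[0] host  ⇒  6 nodes, 7 edges  {0-p->0 1-p->0 2-p->0 2-p->1 3-p->2 3-q->3 4-p->5}
[1] R0 @ {0↦3, 1↦2, 2↦0}  ⇒  6 nodes, 4 edges  {0-p->0 1-p->0 2-p->1 4-p->5}
[2] R1 @ {0↦3, 1↦4, 2↦5}  ⇒  4 nodes, 3 edges  {0-p->0 1-p->0 2-p->1}
halt: no rule applies after step 2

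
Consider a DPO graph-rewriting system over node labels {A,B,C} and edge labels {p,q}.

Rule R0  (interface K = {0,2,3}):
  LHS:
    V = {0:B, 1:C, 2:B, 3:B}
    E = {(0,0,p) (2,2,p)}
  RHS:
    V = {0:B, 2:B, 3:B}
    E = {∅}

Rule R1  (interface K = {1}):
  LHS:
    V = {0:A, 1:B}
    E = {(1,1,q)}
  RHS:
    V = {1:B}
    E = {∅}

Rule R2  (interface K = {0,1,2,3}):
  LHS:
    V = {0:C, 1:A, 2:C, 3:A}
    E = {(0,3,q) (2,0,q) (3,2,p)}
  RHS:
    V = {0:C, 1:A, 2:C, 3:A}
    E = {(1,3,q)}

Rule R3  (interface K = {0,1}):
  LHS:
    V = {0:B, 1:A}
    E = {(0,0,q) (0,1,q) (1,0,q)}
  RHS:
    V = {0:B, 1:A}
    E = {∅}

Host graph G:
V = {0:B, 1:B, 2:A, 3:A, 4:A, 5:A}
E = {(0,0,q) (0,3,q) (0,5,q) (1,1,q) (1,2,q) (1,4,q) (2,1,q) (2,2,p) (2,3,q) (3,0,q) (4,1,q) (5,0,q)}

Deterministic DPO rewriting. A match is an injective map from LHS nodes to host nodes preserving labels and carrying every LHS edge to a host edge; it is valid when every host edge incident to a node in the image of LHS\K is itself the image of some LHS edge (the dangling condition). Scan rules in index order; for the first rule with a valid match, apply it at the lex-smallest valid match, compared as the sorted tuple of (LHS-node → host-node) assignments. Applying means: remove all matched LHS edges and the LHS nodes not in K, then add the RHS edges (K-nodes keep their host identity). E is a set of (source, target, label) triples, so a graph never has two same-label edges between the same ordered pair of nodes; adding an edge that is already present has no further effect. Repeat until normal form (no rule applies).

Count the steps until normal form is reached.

[0] host  ⇒  6 nodes, 12 edges  {0-q->0 0-q->3 0-q->5 1-q->1 1-q->2 1-q->4 2-q->1 2-p->2 2-q->3 3-q->0 4-q->1 5-q->0}
[1] R3 @ {0↦0, 1↦3}  ⇒  6 nodes, 9 edges  {0-q->5 1-q->1 1-q->2 1-q->4 2-q->1 2-p->2 2-q->3 4-q->1 5-q->0}
[2] R3 @ {0↦1, 1↦2}  ⇒  6 nodes, 6 edges  {0-q->5 1-q->4 2-p->2 2-q->3 4-q->1 5-q->0}
halt: no rule applies after step 2

Answer: 2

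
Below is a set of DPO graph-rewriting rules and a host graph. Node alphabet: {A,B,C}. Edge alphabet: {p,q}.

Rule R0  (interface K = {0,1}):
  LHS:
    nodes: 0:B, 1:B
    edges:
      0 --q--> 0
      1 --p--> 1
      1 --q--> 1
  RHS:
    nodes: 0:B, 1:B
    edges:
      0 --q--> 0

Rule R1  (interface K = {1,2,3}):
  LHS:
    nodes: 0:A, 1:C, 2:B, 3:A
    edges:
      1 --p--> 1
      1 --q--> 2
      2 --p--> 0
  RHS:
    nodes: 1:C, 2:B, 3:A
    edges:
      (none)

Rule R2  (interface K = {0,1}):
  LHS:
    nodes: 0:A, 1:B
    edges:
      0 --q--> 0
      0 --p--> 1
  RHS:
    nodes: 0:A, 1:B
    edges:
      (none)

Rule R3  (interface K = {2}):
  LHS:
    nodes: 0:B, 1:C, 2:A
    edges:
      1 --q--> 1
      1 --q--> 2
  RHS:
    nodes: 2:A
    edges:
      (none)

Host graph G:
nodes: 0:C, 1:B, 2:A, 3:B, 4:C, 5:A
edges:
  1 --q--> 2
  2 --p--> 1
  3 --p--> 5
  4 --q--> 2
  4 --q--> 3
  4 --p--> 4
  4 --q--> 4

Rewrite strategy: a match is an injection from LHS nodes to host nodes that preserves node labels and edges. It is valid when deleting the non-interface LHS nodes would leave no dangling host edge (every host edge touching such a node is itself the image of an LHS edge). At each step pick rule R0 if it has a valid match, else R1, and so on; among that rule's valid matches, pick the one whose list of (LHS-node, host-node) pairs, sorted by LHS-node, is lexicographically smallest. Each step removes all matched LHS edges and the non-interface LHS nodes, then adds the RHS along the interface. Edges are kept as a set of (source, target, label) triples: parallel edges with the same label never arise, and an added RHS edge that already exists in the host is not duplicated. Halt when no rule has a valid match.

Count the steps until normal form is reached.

Answer: 2

Derivation:
[0] host  ⇒  6 nodes, 7 edges  {1-q->2 2-p->1 3-p->5 4-q->2 4-q->3 4-p->4 4-q->4}
[1] R1 @ {0↦5, 1↦4, 2↦3, 3↦2}  ⇒  5 nodes, 4 edges  {1-q->2 2-p->1 4-q->2 4-q->4}
[2] R3 @ {0↦3, 1↦4, 2↦2}  ⇒  3 nodes, 2 edges  {1-q->2 2-p->1}
halt: no rule applies after step 2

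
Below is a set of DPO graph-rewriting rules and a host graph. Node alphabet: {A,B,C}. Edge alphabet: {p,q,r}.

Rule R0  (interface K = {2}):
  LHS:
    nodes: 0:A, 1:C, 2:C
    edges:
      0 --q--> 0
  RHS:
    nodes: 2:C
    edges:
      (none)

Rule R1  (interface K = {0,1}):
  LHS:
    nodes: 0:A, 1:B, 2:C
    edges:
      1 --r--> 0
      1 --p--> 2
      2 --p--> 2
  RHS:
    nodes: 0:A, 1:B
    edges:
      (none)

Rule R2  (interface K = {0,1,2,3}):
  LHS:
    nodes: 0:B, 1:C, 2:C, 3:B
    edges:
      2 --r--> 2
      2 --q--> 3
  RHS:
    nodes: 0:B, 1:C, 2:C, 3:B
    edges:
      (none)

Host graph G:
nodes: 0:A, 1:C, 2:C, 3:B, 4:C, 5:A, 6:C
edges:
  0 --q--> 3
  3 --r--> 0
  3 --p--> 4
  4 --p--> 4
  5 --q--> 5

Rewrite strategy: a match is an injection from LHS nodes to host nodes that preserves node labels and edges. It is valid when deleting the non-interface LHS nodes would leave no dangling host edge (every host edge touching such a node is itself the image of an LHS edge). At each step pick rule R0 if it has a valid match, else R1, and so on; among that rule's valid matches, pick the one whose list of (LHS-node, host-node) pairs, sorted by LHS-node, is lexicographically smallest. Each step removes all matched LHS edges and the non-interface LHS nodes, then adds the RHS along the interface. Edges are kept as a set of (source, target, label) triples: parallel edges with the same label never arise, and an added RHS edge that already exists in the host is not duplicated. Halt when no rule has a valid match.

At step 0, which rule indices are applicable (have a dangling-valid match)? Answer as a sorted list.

Answer: [R0,R1]

Rewrite trace:
R0: 9 valid matches — {0↦5, 1↦1, 2↦2}, {0↦5, 1↦1, 2↦4}, {0↦5, 1↦1, 2↦6} (+6 more)
R1: 1 valid match — {0↦0, 1↦3, 2↦4}
R2: no valid match — LHS pattern not found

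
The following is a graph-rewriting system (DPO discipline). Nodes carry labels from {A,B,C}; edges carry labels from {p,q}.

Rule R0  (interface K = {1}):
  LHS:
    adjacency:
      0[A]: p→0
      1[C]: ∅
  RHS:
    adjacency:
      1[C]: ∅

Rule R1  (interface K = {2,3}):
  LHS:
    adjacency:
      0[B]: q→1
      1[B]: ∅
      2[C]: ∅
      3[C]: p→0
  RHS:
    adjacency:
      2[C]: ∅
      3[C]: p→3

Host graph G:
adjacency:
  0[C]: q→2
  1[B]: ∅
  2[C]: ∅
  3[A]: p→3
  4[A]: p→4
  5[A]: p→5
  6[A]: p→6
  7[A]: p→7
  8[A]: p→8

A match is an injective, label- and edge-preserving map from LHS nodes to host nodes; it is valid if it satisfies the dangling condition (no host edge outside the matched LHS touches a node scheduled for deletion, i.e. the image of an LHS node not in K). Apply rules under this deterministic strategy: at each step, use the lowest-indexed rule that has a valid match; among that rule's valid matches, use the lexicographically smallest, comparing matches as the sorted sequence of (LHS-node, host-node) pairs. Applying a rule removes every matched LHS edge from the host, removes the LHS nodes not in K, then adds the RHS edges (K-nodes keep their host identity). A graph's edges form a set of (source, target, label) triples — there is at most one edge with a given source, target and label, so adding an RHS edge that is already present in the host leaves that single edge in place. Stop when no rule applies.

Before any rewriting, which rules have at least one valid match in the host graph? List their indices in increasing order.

Answer: [R0]

Steps:
R0: 12 valid matches — {0↦3, 1↦0}, {0↦3, 1↦2}, {0↦4, 1↦0} (+9 more)
R1: no valid match — LHS pattern not found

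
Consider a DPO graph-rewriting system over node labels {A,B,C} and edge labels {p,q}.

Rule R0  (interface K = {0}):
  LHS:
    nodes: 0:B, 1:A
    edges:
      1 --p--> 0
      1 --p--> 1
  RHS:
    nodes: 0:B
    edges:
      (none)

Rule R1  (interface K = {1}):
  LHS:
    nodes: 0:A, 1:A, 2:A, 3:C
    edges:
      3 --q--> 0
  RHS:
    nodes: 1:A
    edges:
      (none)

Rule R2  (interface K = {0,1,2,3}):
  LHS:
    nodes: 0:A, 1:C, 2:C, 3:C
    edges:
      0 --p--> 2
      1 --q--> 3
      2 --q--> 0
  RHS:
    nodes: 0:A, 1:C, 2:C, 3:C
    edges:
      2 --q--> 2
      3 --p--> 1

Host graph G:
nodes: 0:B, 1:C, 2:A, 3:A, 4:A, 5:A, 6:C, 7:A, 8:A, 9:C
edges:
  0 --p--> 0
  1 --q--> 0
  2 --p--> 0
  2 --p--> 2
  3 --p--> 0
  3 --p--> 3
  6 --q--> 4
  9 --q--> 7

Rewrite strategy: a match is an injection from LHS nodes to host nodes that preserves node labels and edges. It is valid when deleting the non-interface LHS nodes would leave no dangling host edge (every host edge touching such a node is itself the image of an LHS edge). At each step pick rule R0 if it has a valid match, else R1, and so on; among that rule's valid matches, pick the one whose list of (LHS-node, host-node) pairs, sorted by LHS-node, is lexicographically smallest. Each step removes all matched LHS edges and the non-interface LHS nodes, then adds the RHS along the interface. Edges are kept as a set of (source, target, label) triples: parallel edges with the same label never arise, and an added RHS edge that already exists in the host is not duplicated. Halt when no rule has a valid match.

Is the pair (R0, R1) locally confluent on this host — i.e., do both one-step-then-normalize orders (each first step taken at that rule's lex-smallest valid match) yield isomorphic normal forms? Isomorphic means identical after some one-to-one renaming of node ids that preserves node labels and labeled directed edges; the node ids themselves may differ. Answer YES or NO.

branch R0-first: apply at {0↦0, 1↦2} → |E|=6, then 2 more step(s) → NF |V|=5 |E|=3 V={0:B, 1:C, 5:A, 7:A, 9:C} E=0-p->0 1-q->0 9-q->7
branch R1-first: apply at {0↦4, 1↦2, 2↦5, 3↦6} → |E|=7, then 2 more step(s) → NF |V|=5 |E|=3 V={0:B, 1:C, 7:A, 8:A, 9:C} E=0-p->0 1-q->0 9-q->7
graphs isomorphic (equal up to label-preserving node renaming)

Answer: YES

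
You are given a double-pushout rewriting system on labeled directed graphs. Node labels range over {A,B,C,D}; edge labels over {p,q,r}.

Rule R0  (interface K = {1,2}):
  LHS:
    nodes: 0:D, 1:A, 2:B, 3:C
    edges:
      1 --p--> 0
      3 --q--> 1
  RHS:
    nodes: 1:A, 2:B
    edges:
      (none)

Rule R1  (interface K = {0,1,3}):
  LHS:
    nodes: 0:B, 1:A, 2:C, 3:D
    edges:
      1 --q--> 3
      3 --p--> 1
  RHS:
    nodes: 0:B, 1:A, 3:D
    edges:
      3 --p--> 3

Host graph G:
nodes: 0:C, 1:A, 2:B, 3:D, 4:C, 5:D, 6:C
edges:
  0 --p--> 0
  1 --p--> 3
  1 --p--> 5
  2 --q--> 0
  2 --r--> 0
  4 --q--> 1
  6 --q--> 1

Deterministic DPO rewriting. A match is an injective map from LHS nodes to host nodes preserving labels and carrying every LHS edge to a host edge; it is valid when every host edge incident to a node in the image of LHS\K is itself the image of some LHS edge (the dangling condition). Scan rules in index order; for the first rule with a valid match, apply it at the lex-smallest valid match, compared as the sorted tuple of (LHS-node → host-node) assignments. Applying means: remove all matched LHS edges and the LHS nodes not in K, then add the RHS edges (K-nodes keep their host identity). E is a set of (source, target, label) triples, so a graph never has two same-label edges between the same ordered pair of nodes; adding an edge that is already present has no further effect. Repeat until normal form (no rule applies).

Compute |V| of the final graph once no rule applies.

start.  V:7 E:7  edges: 0-p->0 1-p->3 1-p->5 2-q->0 2-r->0 4-q->1 6-q->1
1. fire R0 via {0↦3, 1↦1, 2↦2, 3↦4}  →  V:5 E:5  edges: 0-p->0 1-p->5 2-q->0 2-r->0 6-q->1
2. fire R0 via {0↦5, 1↦1, 2↦2, 3↦6}  →  V:3 E:3  edges: 0-p->0 2-q->0 2-r->0
final graph: no rule applies after step 2
NF nodes: {0:C, 1:A, 2:B}

Answer: 3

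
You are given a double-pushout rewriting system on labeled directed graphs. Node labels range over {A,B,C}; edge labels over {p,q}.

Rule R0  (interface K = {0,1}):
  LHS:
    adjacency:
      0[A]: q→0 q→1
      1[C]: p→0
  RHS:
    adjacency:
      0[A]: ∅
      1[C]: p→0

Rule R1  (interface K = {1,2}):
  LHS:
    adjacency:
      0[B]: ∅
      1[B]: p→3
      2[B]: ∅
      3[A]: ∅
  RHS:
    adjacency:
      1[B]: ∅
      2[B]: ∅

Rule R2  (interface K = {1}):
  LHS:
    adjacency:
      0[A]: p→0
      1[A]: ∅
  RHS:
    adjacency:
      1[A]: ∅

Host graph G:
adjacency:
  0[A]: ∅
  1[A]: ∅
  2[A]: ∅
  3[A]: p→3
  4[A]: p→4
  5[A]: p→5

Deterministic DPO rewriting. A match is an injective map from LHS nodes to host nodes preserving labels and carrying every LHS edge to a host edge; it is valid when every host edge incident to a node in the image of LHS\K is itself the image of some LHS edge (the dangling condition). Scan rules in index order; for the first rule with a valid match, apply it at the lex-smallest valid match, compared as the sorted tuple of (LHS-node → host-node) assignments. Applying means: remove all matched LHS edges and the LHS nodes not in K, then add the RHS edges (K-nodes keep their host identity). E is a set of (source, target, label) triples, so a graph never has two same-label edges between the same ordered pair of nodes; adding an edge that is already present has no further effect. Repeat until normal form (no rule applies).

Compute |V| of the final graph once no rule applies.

Answer: 3

Derivation:
start.  V:6 E:3  edges: 3-p->3 4-p->4 5-p->5
1. fire R2 via {0↦3, 1↦0}  →  V:5 E:2  edges: 4-p->4 5-p->5
2. fire R2 via {0↦4, 1↦0}  →  V:4 E:1  edges: 5-p->5
3. fire R2 via {0↦5, 1↦0}  →  V:3 E:0  edges: ∅
normal form: no rule applies after step 3
NF nodes: {0:A, 1:A, 2:A}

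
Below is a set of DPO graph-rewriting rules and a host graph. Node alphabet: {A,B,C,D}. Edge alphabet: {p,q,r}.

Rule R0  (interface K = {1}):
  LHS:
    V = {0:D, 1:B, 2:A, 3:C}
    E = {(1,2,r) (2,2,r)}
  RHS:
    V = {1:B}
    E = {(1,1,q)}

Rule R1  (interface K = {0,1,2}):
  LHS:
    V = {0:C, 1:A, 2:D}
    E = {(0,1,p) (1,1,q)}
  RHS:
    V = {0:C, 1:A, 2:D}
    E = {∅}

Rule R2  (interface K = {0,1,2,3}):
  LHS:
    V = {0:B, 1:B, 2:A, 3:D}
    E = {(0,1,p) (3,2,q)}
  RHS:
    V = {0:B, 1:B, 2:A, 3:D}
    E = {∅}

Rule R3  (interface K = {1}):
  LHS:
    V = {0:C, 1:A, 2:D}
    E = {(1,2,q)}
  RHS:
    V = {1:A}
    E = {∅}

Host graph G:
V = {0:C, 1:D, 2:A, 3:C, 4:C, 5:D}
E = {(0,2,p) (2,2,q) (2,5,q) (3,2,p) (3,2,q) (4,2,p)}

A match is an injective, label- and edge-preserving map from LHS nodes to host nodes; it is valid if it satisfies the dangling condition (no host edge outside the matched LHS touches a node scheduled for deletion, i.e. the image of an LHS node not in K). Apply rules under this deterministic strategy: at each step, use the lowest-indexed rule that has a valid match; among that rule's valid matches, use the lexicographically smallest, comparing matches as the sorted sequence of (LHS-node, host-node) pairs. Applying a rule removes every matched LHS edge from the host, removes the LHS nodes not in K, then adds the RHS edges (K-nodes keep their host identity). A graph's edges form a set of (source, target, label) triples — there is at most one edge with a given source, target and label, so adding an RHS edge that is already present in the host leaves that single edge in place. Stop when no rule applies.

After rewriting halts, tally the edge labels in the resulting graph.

start.  V:6 E:6  edges: 0-p->2 2-q->2 2-q->5 3-p->2 3-q->2 4-p->2
1. fire R1 via {0↦0, 1↦2, 2↦1}  →  V:6 E:4  edges: 2-q->5 3-p->2 3-q->2 4-p->2
2. fire R3 via {0↦0, 1↦2, 2↦5}  →  V:4 E:3  edges: 3-p->2 3-q->2 4-p->2
final graph: no rule applies after step 2
NF edges: [(3, 2, 'p'), (3, 2, 'q'), (4, 2, 'p')]

Answer: p:2 q:1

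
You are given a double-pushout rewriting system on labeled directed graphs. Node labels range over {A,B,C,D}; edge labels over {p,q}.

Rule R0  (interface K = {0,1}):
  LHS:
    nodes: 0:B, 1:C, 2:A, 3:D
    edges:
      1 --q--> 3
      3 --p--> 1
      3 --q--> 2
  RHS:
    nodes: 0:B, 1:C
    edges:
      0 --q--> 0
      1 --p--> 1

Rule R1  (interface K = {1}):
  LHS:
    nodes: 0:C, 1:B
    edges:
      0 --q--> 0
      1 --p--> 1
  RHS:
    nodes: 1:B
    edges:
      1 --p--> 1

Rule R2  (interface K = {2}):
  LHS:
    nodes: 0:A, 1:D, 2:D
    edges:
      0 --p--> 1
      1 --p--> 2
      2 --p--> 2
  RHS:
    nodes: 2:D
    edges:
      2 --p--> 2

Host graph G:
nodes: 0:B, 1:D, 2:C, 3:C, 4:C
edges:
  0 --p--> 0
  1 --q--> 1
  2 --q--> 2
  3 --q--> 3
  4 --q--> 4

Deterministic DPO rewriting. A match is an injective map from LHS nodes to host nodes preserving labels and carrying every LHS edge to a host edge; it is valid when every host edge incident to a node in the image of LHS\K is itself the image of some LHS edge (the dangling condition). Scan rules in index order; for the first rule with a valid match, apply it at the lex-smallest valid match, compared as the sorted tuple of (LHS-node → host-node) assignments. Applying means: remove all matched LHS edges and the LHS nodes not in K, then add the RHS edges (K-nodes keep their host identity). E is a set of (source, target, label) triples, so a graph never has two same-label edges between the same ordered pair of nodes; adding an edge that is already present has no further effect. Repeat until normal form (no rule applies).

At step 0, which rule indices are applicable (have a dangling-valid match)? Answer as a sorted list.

Answer: [R1]

Derivation:
R0: no valid match — LHS pattern not found
R1: 3 valid matches — {0↦2, 1↦0}, {0↦3, 1↦0}, {0↦4, 1↦0}
R2: no valid match — LHS pattern not found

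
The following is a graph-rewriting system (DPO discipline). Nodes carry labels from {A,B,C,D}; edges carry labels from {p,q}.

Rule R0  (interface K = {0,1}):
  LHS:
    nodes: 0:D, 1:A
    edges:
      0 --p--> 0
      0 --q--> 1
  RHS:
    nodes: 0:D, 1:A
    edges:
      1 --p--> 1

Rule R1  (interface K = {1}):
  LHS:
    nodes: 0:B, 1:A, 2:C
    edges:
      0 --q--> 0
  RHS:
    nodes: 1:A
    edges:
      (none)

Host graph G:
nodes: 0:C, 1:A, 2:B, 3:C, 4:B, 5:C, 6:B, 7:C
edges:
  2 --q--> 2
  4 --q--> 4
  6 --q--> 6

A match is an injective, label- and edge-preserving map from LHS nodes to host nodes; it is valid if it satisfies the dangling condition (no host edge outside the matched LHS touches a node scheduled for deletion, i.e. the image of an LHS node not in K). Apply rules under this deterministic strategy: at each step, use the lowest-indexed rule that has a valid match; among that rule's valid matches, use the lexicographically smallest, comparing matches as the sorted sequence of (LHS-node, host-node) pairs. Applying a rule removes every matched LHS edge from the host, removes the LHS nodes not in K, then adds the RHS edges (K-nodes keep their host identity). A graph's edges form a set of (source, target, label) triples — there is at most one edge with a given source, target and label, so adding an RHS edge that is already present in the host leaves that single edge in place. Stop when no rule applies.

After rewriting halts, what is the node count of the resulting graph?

Answer: 2

Rewrite trace:
[0] host  ⇒  8 nodes, 3 edges  {2-q->2 4-q->4 6-q->6}
[1] R1 @ {0↦2, 1↦1, 2↦0}  ⇒  6 nodes, 2 edges  {4-q->4 6-q->6}
[2] R1 @ {0↦4, 1↦1, 2↦3}  ⇒  4 nodes, 1 edges  {6-q->6}
[3] R1 @ {0↦6, 1↦1, 2↦5}  ⇒  2 nodes, 0 edges  {∅}
normal form: no rule applies after step 3
NF nodes: {1:A, 7:C}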